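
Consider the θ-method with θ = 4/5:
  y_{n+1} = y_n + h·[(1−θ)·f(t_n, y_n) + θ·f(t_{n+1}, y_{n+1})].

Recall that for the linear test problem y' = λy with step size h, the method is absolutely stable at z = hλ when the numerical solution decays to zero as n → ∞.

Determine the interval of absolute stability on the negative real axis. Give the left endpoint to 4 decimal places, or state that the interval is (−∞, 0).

(−∞, 0) — no finite endpoint.

On y'=λy, z=hλ:
  y_{n+1} = y_n + z·[1/5·y_n + 4/5·y_{n+1}] ⇒ (1 − 4/5z)y_{n+1} = (1 + 1/5z)y_n
  R(z) = (1 + 1/5z)/(1 − 4/5z).

Solve |R(x)|<1 on ℝ⁻.
x=-0.3: |R|=0.7581
x=-2: |R|=0.2308
x=-10: |R|=0.1111
x=-100: |R|=0.2346
θ=4/5≥1/2 ⇒ |1+1/5x|<|1−4/5x| ∀x<0 ⇒ unbounded interval.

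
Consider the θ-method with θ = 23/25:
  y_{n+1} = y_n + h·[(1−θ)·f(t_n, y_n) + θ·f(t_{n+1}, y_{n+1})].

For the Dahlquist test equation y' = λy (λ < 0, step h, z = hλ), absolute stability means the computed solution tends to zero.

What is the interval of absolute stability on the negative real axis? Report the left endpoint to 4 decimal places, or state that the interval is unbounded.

Set f=λy, z=hλ:
  y_{n+1} = y_n + z·[2/25·y_n + 23/25·y_{n+1}] ⇒ (1 − 23/25z)y_{n+1} = (1 + 2/25z)y_n
  so R(z) = (1 + 2/25z)/(1 − 23/25z).

Boundary: |R(x)|=1, x<0.
x=-0.7: |R|=0.5742
x=-2: |R|=0.2958
x=-10: |R|=0.0196
x=-100: |R|=0.0753
θ=23/25≥1/2 ⇒ |1+2/25x|<|1−23/25x| ∀x<0 ⇒ interval (−∞,0).

(−∞, 0) — no finite endpoint.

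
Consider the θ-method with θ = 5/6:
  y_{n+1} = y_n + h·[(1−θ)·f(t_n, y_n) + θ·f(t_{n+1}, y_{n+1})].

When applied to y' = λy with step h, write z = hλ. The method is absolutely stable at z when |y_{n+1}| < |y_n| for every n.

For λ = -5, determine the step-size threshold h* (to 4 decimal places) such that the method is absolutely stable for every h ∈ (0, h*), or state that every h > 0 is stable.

interval (−∞, 0). Any h>0 works for λ=-5.

Set f=λy, z=hλ:
  y_{n+1} = y_n + z·[1/6·y_n + 5/6·y_{n+1}] ⇒ (1 − 5/6z)y_{n+1} = (1 + 1/6z)y_n
  so R(z) = (1 + 1/6z)/(1 − 5/6z).

Solve |R(x)|<1 on ℝ⁻.
x=-0.84: |R|=0.5059
x=-2: |R|=0.2500
x=-10: |R|=0.0714
x=-100: |R|=0.1858
θ=5/6≥1/2 ⇒ |1+1/6x|<|1−5/6x| ∀x<0 ⇒ interval (−∞,0).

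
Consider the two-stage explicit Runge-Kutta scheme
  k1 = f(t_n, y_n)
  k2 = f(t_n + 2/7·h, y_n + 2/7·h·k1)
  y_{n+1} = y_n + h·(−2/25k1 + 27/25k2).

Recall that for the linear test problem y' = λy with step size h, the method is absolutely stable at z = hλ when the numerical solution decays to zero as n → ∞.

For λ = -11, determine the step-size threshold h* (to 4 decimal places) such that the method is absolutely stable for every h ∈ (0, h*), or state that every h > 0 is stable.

With y'=λy (z=hλ):
  k1=λy_n ⇒ h·k1=z·y_n;  k2=λ(1+2/7z)y_n ⇒ h·k2=z(1+2/7z)y_n
  y_{n+1}/y_n = 1 − 2/25z + 27/25z(1+2/7z) = 1 + z + 54/175z²
  R(z) = 1 + z + 54/175z².

Boundary: |R(x)|=1, x<0.
x=-1.22: |R|=0.2393
R=1: x+54/175x²=0 ⇒ x=−175/54=-3.2407; min R=1−1/(4·54/175)=0.1898>−1
Confirm numerically:
  x=-3.093: |R|=0.85899 <1
  x=-3.022: |R|=0.79602 <1
  x=-2.379: |R|=0.36740 <1
  x=-2.329: |R|=0.34477 <1
  x=-3.463: |R|=1.23750 >1
  x=-3.323: |R|=1.08435 >1
Interval (-3.2407, 0).

(-3.2407,0); λ=-11 ⇒ h* = (175/54)/11 = 0.2946.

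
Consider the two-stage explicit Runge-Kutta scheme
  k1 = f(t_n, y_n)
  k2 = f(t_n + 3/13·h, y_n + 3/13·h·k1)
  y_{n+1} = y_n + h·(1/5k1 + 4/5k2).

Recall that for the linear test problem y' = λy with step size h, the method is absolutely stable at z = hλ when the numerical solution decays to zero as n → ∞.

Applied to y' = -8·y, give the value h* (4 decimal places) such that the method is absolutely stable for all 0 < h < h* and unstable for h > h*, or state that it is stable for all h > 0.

Test eqn y'=λy, z=hλ:
  k1=λy_n ⇒ h·k1=z·y_n;  k2=λ(1+3/13z)y_n ⇒ h·k2=z(1+3/13z)y_n
  y_{n+1}/y_n = 1 + 1/5z + 4/5z(1+3/13z) = 1 + z + 12/65z²
  so R(z) = 1 + z + 12/65z².

Boundary: |R(x)|=1, x<0.
x=-1.21: |R|=0.0603
R=1: x+12/65x²=0 ⇒ x=−65/12=-5.4167; min R=1−1/(4·12/65)=-0.3542>−1
Confirm numerically:
  x=-4.214: |R|=0.06436 <1
  x=-4.000: |R|=0.04615 <1
  x=-2.425: |R|=0.33935 <1
  x=-5.829: |R|=1.44372 >1
  x=-5.767: |R|=1.37299 >1
  x=-5.758: |R|=1.36284 >1
Stable set (-5.4167, 0).

(-5.4167,0); λ=-8 ⇒ h* = (65/12)/8 = 0.6771.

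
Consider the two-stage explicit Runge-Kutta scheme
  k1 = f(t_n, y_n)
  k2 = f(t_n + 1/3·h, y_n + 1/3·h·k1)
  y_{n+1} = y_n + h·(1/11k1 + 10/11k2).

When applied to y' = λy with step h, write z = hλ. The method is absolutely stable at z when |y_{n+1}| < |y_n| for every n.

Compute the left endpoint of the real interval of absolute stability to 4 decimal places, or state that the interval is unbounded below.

With y'=λy (z=hλ):
  k1=λy_n ⇒ h·k1=z·y_n;  k2=λ(1+1/3z)y_n ⇒ h·k2=z(1+1/3z)y_n
  y_{n+1}/y_n = 1 + 1/11z + 10/11z(1+1/3z) = 1 + z + 10/33z²
  Hence R(z) = 1 + z + 10/33z².

Solve |R(x)|<1 on ℝ⁻.
x=-1.35: |R|=0.2023
R=1: x+10/33x²=0 ⇒ x=−33/10=-3.3000; min R=1−1/(4·10/33)=0.1750>−1
Confirm numerically:
  x=-3.115: |R|=0.82537 <1
  x=-2.813: |R|=0.58487 <1
  x=-2.060: |R|=0.22594 <1
  x=-1.917: |R|=0.19660 <1
  x=-3.758: |R|=1.52156 >1
  x=-3.563: |R|=1.28396 >1
  x=-3.513: |R|=1.22675 >1
So |R|<1 on (-3.3000, 0).

left endpoint -3.3000.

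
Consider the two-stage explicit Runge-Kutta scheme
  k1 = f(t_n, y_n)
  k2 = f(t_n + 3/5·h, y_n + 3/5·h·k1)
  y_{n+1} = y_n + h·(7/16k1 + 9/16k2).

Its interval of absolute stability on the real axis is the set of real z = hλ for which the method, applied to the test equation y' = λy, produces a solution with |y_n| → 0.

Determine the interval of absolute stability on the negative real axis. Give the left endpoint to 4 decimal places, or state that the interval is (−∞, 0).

With y'=λy (z=hλ):
  k1=λy_n ⇒ h·k1=z·y_n;  k2=λ(1+3/5z)y_n ⇒ h·k2=z(1+3/5z)y_n
  y_{n+1}/y_n = 1 + 7/16z + 9/16z(1+3/5z) = 1 + z + 27/80z²
  R(z) = 1 + z + 27/80z².

Need |R(x)|<1, x<0.
x=-1.09: |R|=0.3110
R=1: x+27/80x²=0 ⇒ x=−80/27=-2.9630; min R=1−1/(4·27/80)=0.2593>−1
Confirm numerically:
  x=-2.184: |R|=0.42583 <1
  x=-1.371: |R|=0.26338 <1
  x=-1.240: |R|=0.27894 <1
  x=-3.273: |R|=1.34248 >1
  x=-3.138: |R|=1.18538 >1
So |R|<1 on (-2.9630, 0).

z∈(-2.9630,0).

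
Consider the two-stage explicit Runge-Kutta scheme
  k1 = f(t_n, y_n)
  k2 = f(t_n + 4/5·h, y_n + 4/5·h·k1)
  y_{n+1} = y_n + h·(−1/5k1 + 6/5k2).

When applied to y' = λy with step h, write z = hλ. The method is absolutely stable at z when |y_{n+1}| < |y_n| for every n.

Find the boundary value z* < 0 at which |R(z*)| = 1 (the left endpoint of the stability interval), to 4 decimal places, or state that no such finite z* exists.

z* = -1.0417.

On y'=λy, z=hλ:
  k1=λy_n ⇒ h·k1=z·y_n;  k2=λ(1+4/5z)y_n ⇒ h·k2=z(1+4/5z)y_n
  y_{n+1}/y_n = 1 − 1/5z + 6/5z(1+4/5z) = 1 + z + 24/25z²
  ⇒ R(z) = 1 + z + 24/25z².

Need |R(x)|<1, x<0.
x=-1: |R|=0.9600
R=1: x+24/25x²=0 ⇒ x=−25/24=-1.0417; min R=1−1/(4·24/25)=0.7396>−1
Confirm numerically:
  x=-0.970: |R|=0.93326 <1
  x=-0.780: |R|=0.80406 <1
  x=-0.650: |R|=0.75560 <1
  x=-0.448: |R|=0.74468 <1
  x=-1.452: |R|=1.57197 >1
  x=-1.350: |R|=1.39960 >1
  x=-1.337: |R|=1.37907 >1
So |R|<1 on (-1.0417, 0).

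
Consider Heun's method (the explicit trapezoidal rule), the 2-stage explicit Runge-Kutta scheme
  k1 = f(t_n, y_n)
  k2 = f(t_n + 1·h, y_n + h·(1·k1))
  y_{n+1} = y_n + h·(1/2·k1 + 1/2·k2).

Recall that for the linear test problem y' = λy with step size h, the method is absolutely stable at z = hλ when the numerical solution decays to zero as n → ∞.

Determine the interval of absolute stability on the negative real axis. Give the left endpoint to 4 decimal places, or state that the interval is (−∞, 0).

On y'=λy, z=hλ:
  order 2, 2-stage ⇒ R(z)=1+z+z^2/2
  (e.g. R(-0.31)=0.73805, |R|=0.73805)

Solve |R(x)|<1 on ℝ⁻.
x=-0.31: |R|=0.7380
|R(-1.89)|=0.8960 |R(-1.54)|=0.6458 |R(-0.68)|=0.5512
Bisect:
  x_lo=-2.5598 |R|=1.7165  x_hi=-0.2437 |R|=0.7860
  mid=-1.40176 |R|=0.58071 →hi
  mid=-1.98079 |R|=0.98098 →hi
  mid=-2.27031 |R|=1.30684 →lo
  mid=-2.12555 |R|=1.13343 →lo
  mid=-2.05317 |R|=1.05459 →lo
  mid=-2.01698 |R|=1.01713 →lo
  mid=-1.99889 |R|=0.99889 →hi
  ...
  [-2.00002,-1.99988] ⇒ x*=-2.0000
So |R|<1 on (-2.0000, 0).

(-2.0000, 0).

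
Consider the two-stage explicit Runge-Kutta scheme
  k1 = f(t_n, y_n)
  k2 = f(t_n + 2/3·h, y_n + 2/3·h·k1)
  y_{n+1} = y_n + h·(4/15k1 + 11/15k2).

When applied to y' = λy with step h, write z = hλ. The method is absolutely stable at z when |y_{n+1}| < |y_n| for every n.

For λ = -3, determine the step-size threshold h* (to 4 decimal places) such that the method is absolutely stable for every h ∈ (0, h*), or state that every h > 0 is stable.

(-2.0455,0); λ=-3 ⇒ h* = (45/22)/3 = 0.6818.

Set f=λy, z=hλ:
  k1=λy_n ⇒ h·k1=z·y_n;  k2=λ(1+2/3z)y_n ⇒ h·k2=z(1+2/3z)y_n
  y_{n+1}/y_n = 1 + 4/15z + 11/15z(1+2/3z) = 1 + z + 22/45z²
  so R(z) = 1 + z + 22/45z².

Solve |R(x)|<1 on ℝ⁻.
x=-0.51: |R|=0.6172
R=1: x+22/45x²=0 ⇒ x=−45/22=-2.0455; min R=1−1/(4·22/45)=0.4886>−1
Confirm numerically:
  x=-1.600: |R|=0.65156 <1
  x=-1.397: |R|=0.55712 <1
  x=-1.338: |R|=0.53723 <1
  x=-1.328: |R|=0.53420 <1
  x=-2.569: |R|=1.65755 >1
  x=-2.458: |R|=1.49575 >1
  x=-2.267: |R|=1.24554 >1
So |R|<1 on (-2.0455, 0).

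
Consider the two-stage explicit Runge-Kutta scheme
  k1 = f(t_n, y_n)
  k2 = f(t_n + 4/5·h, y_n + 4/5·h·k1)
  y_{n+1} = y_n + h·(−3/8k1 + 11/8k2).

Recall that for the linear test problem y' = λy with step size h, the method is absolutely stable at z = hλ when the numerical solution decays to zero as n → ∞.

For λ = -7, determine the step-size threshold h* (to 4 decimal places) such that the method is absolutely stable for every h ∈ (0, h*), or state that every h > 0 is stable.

Test eqn y'=λy, z=hλ:
  k1=λy_n ⇒ h·k1=z·y_n;  k2=λ(1+4/5z)y_n ⇒ h·k2=z(1+4/5z)y_n
  y_{n+1}/y_n = 1 − 3/8z + 11/8z(1+4/5z) = 1 + z + 11/10z²
  Hence R(z) = 1 + z + 11/10z².

Need |R(x)|<1, x<0.
x=-1.56: |R|=2.1170
R=1: x+11/10x²=0 ⇒ x=−10/11=-0.9091; min R=1−1/(4·11/10)=0.7727>−1
Confirm numerically:
  x=-0.876: |R|=0.96811 <1
  x=-0.713: |R|=0.84621 <1
  x=-0.524: |R|=0.77803 <1
  x=-1.344: |R|=1.64297 >1
  x=-1.233: |R|=1.43932 >1
  x=-1.159: |R|=1.31861 >1
Stable set (-0.9091, 0).

(-0.9091,0); λ=-7 ⇒ h* = (10/11)/7 = 0.1299.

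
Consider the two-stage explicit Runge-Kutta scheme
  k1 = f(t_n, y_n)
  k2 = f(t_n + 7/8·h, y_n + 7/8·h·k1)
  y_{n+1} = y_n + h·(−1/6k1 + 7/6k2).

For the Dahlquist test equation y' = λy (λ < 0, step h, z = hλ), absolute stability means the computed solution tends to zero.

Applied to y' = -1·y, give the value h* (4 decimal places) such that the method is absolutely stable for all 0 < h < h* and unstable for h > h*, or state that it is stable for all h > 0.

(-0.9796,0); λ=-1 ⇒ h* = (48/49)/1 = 0.9796.

Set f=λy, z=hλ:
  k1=λy_n ⇒ h·k1=z·y_n;  k2=λ(1+7/8z)y_n ⇒ h·k2=z(1+7/8z)y_n
  y_{n+1}/y_n = 1 − 1/6z + 7/6z(1+7/8z) = 1 + z + 49/48z²
  ⇒ R(z) = 1 + z + 49/48z².

Need |R(x)|<1, x<0.
x=-0.56: |R|=0.7601
R=1: x+49/48x²=0 ⇒ x=−48/49=-0.9796; min R=1−1/(4·49/48)=0.7551>−1
Confirm numerically:
  x=-0.736: |R|=0.81698 <1
  x=-0.615: |R|=0.77110 <1
  x=-0.573: |R|=0.76217 <1
  x=-0.402: |R|=0.76297 <1
  x=-1.275: |R|=1.38449 >1
  x=-1.254: |R|=1.35128 >1
  x=-1.174: |R|=1.23299 >1
So |R|<1 on (-0.9796, 0).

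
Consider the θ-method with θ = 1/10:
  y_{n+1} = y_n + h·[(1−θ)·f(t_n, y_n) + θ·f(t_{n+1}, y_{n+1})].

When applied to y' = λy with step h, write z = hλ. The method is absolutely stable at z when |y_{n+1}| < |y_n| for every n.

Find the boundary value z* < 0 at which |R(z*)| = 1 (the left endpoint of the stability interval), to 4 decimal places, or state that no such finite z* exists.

left endpoint -2.5000.

On y'=λy, z=hλ:
  y_{n+1} = y_n + z·[9/10·y_n + 1/10·y_{n+1}] ⇒ (1 − 1/10z)y_{n+1} = (1 + 9/10z)y_n
  so R(z) = (1 + 9/10z)/(1 − 1/10z).

Need |R(x)|<1, x<0.
x=-1.1: |R|=0.0090
R=−1: 1+9/10x = −1+1/10x ⇒ -4/5x=2 ⇒ x=2/(-4/5)=-2.5000
Confirm numerically:
  x=-1.986: |R|=0.65693 <1
  x=-1.163: |R|=0.04183 <1
  x=-1.076: |R|=0.02853 <1
  x=-2.955: |R|=1.28097 >1
  x=-2.710: |R|=1.13218 >1
  x=-2.536: |R|=1.02297 >1
Stable set (-2.5000, 0).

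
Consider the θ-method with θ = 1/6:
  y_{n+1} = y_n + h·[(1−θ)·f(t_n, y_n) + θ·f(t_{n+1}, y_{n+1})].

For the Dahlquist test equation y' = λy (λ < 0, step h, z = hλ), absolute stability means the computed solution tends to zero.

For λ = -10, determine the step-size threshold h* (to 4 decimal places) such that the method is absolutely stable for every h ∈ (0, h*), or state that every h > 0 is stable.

With y'=λy (z=hλ):
  y_{n+1} = y_n + z·[5/6·y_n + 1/6·y_{n+1}] ⇒ (1 − 1/6z)y_{n+1} = (1 + 5/6z)y_n
  ⇒ R(z) = (1 + 5/6z)/(1 − 1/6z).

Boundary: |R(x)|=1, x<0.
x=-0.85: |R|=0.2555
R=−1: 1+5/6x = −1+1/6x ⇒ -2/3x=2 ⇒ x=2/(-2/3)=-3.0000
Confirm numerically:
  x=-2.394: |R|=0.71122 <1
  x=-1.980: |R|=0.48872 <1
  x=-1.205: |R|=0.00347 <1
  x=-3.430: |R|=1.18240 >1
  x=-3.316: |R|=1.13568 >1
  x=-3.242: |R|=1.10474 >1
So |R|<1 on (-3.0000, 0).

(-3.0000,0); λ=-10 ⇒ h* = (3)/10 = 0.3000.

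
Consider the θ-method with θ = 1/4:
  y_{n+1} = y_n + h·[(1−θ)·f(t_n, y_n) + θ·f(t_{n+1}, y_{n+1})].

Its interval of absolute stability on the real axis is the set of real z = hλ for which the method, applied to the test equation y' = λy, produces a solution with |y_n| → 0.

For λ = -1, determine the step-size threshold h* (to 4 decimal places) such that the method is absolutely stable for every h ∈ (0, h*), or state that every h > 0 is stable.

(-4.0000,0); λ=-1 ⇒ h* = (4)/1 = 4.0000.

On y'=λy, z=hλ:
  y_{n+1} = y_n + z·[3/4·y_n + 1/4·y_{n+1}] ⇒ (1 − 1/4z)y_{n+1} = (1 + 3/4z)y_n
  R(z) = (1 + 3/4z)/(1 − 1/4z).

Boundary: |R(x)|=1, x<0.
x=-1.03: |R|=0.1809
R=−1: 1+3/4x = −1+1/4x ⇒ -1/2x=2 ⇒ x=2/(-1/2)=-4.0000
Confirm numerically:
  x=-3.957: |R|=0.98919 <1
  x=-3.436: |R|=0.84831 <1
  x=-2.480: |R|=0.53086 <1
  x=-1.908: |R|=0.29181 <1
  x=-4.453: |R|=1.10718 >1
  x=-4.049: |R|=1.01218 >1
  x=-4.021: |R|=1.00524 >1
Interval (-4.0000, 0).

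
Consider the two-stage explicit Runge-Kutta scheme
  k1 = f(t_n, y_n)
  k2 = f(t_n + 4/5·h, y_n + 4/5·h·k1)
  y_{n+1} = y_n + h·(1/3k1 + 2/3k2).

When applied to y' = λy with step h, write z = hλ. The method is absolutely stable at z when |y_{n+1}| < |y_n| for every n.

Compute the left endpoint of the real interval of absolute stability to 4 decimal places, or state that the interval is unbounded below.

z* = -1.8750.

Test eqn y'=λy, z=hλ:
  k1=λy_n ⇒ h·k1=z·y_n;  k2=λ(1+4/5z)y_n ⇒ h·k2=z(1+4/5z)y_n
  y_{n+1}/y_n = 1 + 1/3z + 2/3z(1+4/5z) = 1 + z + 8/15z²
  Hence R(z) = 1 + z + 8/15z².

Boundary: |R(x)|=1, x<0.
x=-1.77: |R|=0.9009
R=1: x+8/15x²=0 ⇒ x=−15/8=-1.8750; min R=1−1/(4·8/15)=0.5312>−1
Confirm numerically:
  x=-1.244: |R|=0.58135 <1
  x=-1.158: |R|=0.55718 <1
  x=-0.926: |R|=0.53132 <1
  x=-0.882: |R|=0.53289 <1
  x=-2.460: |R|=1.76752 >1
  x=-2.364: |R|=1.61653 >1
  x=-2.131: |R|=1.29095 >1
So |R|<1 on (-1.8750, 0).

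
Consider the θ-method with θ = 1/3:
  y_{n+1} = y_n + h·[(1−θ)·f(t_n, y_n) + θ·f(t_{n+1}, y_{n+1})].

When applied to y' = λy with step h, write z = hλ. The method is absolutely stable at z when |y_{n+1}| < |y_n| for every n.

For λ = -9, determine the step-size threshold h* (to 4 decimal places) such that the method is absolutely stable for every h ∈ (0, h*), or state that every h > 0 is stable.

(-6.0000,0); λ=-9 ⇒ h* = (6)/9 = 0.6667.

With y'=λy (z=hλ):
  y_{n+1} = y_n + z·[2/3·y_n + 1/3·y_{n+1}] ⇒ (1 − 1/3z)y_{n+1} = (1 + 2/3z)y_n
  R(z) = (1 + 2/3z)/(1 − 1/3z).

Boundary: |R(x)|=1, x<0.
x=-1.67: |R|=0.0728
R=−1: 1+2/3x = −1+1/3x ⇒ -1/3x=2 ⇒ x=2/(-1/3)=-6.0000
Confirm numerically:
  x=-5.772: |R|=0.97401 <1
  x=-5.230: |R|=0.90644 <1
  x=-4.165: |R|=0.74389 <1
  x=-6.390: |R|=1.04153 >1
  x=-6.275: |R|=1.02965 >1
Interval (-6.0000, 0).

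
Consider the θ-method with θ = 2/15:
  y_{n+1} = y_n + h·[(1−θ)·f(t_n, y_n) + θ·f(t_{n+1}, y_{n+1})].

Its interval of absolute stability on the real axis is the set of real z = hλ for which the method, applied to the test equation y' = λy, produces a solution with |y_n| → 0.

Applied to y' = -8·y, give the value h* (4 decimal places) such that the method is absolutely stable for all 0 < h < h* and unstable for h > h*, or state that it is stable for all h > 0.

(-2.7273,0); λ=-8 ⇒ h* = (30/11)/8 = 0.3409.

On y'=λy, z=hλ:
  y_{n+1} = y_n + z·[13/15·y_n + 2/15·y_{n+1}] ⇒ (1 − 2/15z)y_{n+1} = (1 + 13/15z)y_n
  so R(z) = (1 + 13/15z)/(1 − 2/15z).

Need |R(x)|<1, x<0.
x=-1.49: |R|=0.2430
R=−1: 1+13/15x = −1+2/15x ⇒ -11/15x=2 ⇒ x=2/(-11/15)=-2.7273
Confirm numerically:
  x=-2.601: |R|=0.93124 <1
  x=-2.380: |R|=0.80668 <1
  x=-1.493: |R|=0.24514 <1
  x=-1.386: |R|=0.16982 <1
  x=-3.239: |R|=1.26208 >1
  x=-3.123: |R|=1.20489 >1
  x=-3.093: |R|=1.18989 >1
Interval (-2.7273, 0).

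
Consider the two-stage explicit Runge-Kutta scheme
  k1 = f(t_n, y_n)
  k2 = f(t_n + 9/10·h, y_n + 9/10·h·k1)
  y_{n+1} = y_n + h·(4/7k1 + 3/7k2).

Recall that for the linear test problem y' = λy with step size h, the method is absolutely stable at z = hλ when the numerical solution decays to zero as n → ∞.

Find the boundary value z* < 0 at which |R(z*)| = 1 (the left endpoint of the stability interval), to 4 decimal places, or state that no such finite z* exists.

left endpoint -2.5926.

Test eqn y'=λy, z=hλ:
  k1=λy_n ⇒ h·k1=z·y_n;  k2=λ(1+9/10z)y_n ⇒ h·k2=z(1+9/10z)y_n
  y_{n+1}/y_n = 1 + 4/7z + 3/7z(1+9/10z) = 1 + z + 27/70z²
  Hence R(z) = 1 + z + 27/70z².

Boundary: |R(x)|=1, x<0.
x=-1.25: |R|=0.3527
R=1: x+27/70x²=0 ⇒ x=−70/27=-2.5926; min R=1−1/(4·27/70)=0.3519>−1
Confirm numerically:
  x=-2.371: |R|=0.79735 <1
  x=-2.339: |R|=0.77121 <1
  x=-2.234: |R|=0.69101 <1
  x=-1.209: |R|=0.35479 <1
  x=-3.098: |R|=1.60393 >1
  x=-2.833: |R|=1.26270 >1
  x=-2.689: |R|=1.09999 >1
So |R|<1 on (-2.5926, 0).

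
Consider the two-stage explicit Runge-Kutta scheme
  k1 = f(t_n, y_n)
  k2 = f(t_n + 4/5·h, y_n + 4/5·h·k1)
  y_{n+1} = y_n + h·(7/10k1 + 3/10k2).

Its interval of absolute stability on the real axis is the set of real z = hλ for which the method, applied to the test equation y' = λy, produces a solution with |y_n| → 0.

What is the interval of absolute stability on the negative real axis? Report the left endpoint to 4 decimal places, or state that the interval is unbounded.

With y'=λy (z=hλ):
  k1=λy_n ⇒ h·k1=z·y_n;  k2=λ(1+4/5z)y_n ⇒ h·k2=z(1+4/5z)y_n
  y_{n+1}/y_n = 1 + 7/10z + 3/10z(1+4/5z) = 1 + z + 6/25z²
  so R(z) = 1 + z + 6/25z².

Solve |R(x)|<1 on ℝ⁻.
x=-1.64: |R|=0.0055
R=1: x+6/25x²=0 ⇒ x=−25/6=-4.1667; min R=1−1/(4·6/25)=-0.0417>−1
Confirm numerically:
  x=-3.760: |R|=0.63302 <1
  x=-2.997: |R|=0.15868 <1
  x=-2.044: |R|=0.04130 <1
  x=-4.753: |R|=1.66884 >1
  x=-4.394: |R|=1.23974 >1
So |R|<1 on (-4.1667, 0).

(-4.1667, 0).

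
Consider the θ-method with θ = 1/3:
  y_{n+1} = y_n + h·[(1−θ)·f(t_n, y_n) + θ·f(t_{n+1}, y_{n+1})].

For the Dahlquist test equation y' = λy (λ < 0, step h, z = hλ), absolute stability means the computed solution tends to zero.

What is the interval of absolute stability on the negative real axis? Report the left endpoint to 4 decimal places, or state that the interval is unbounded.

(-6.0000, 0).

With y'=λy (z=hλ):
  y_{n+1} = y_n + z·[2/3·y_n + 1/3·y_{n+1}] ⇒ (1 − 1/3z)y_{n+1} = (1 + 2/3z)y_n
  ⇒ R(z) = (1 + 2/3z)/(1 − 1/3z).

Solve |R(x)|<1 on ℝ⁻.
x=-1.26: |R|=0.1127
R=−1: 1+2/3x = −1+1/3x ⇒ -1/3x=2 ⇒ x=2/(-1/3)=-6.0000
Confirm numerically:
  x=-5.217: |R|=0.90471 <1
  x=-3.822: |R|=0.68074 <1
  x=-2.453: |R|=0.34953 <1
  x=-6.227: |R|=1.02460 >1
  x=-6.157: |R|=1.01715 >1
Stable set (-6.0000, 0).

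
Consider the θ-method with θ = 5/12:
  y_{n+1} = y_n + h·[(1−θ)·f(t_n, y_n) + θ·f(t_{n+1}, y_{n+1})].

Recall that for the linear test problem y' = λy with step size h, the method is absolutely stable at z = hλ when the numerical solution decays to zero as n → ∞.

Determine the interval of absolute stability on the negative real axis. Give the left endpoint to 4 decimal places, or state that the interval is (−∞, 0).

z∈(-12.0000,0).

With y'=λy (z=hλ):
  y_{n+1} = y_n + z·[7/12·y_n + 5/12·y_{n+1}] ⇒ (1 − 5/12z)y_{n+1} = (1 + 7/12z)y_n
  Hence R(z) = (1 + 7/12z)/(1 − 5/12z).

Solve |R(x)|<1 on ℝ⁻.
x=-0.84: |R|=0.3778
R=−1: 1+7/12x = −1+5/12x ⇒ -1/6x=2 ⇒ x=2/(-1/6)=-12.0000
Confirm numerically:
  x=-9.656: |R|=0.92223 <1
  x=-8.218: |R|=0.85752 <1
  x=-6.244: |R|=0.73364 <1
  x=-12.465: |R|=1.01251 >1
  x=-12.351: |R|=1.00952 >1
  x=-12.311: |R|=1.00846 >1
Stable set (-12.0000, 0).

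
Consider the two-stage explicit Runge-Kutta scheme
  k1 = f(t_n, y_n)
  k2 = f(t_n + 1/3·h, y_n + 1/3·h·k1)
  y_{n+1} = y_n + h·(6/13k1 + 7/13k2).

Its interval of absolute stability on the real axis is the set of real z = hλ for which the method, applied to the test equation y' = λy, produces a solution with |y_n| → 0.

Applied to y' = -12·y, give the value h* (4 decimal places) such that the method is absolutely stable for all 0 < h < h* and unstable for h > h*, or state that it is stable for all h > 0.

(-5.5714,0); λ=-12 ⇒ h* = (39/7)/12 = 0.4643.

With y'=λy (z=hλ):
  k1=λy_n ⇒ h·k1=z·y_n;  k2=λ(1+1/3z)y_n ⇒ h·k2=z(1+1/3z)y_n
  y_{n+1}/y_n = 1 + 6/13z + 7/13z(1+1/3z) = 1 + z + 7/39z²
  ⇒ R(z) = 1 + z + 7/39z².

Boundary: |R(x)|=1, x<0.
x=-0.39: |R|=0.6373
R=1: x+7/39x²=0 ⇒ x=−39/7=-5.5714; min R=1−1/(4·7/39)=-0.3929>−1
Confirm numerically:
  x=-4.290: |R|=0.01330 <1
  x=-3.091: |R|=0.37613 <1
  x=-2.588: |R|=0.38584 <1
  x=-6.167: |R|=1.65924 >1
  x=-6.023: |R|=1.48817 >1
  x=-5.807: |R|=1.24553 >1
Interval (-5.5714, 0).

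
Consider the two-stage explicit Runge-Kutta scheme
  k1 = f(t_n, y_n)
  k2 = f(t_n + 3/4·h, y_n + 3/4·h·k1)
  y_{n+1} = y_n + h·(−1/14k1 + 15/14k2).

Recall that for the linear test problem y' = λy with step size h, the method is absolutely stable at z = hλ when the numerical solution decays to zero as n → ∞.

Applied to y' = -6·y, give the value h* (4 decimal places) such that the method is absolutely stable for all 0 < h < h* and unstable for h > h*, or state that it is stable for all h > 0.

(-1.2444,0); λ=-6 ⇒ h* = (56/45)/6 = 0.2074.

On y'=λy, z=hλ:
  k1=λy_n ⇒ h·k1=z·y_n;  k2=λ(1+3/4z)y_n ⇒ h·k2=z(1+3/4z)y_n
  y_{n+1}/y_n = 1 − 1/14z + 15/14z(1+3/4z) = 1 + z + 45/56z²
  Hence R(z) = 1 + z + 45/56z².

Boundary: |R(x)|=1, x<0.
x=-1.22: |R|=0.9760
R=1: x+45/56x²=0 ⇒ x=−56/45=-1.2444; min R=1−1/(4·45/56)=0.6889>−1
Confirm numerically:
  x=-1.129: |R|=0.89527 <1
  x=-0.889: |R|=0.74608 <1
  x=-0.557: |R|=0.69231 <1
  x=-1.759: |R|=1.72732 >1
  x=-1.692: |R|=1.60852 >1
  x=-1.634: |R|=1.51150 >1
So |R|<1 on (-1.2444, 0).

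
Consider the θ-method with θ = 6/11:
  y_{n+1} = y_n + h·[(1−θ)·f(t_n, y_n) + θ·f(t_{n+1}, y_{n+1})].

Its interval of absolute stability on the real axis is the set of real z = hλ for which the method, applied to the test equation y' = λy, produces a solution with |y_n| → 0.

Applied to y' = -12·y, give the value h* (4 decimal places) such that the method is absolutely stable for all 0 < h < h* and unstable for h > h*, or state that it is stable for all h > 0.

(−∞, 0) — no finite endpoint. Any h>0 works for λ=-12.

On y'=λy, z=hλ:
  y_{n+1} = y_n + z·[5/11·y_n + 6/11·y_{n+1}] ⇒ (1 − 6/11z)y_{n+1} = (1 + 5/11z)y_n
  so R(z) = (1 + 5/11z)/(1 − 6/11z).

Boundary: |R(x)|=1, x<0.
x=-1.34: |R|=0.2258
x=-2: |R|=0.0435
x=-10: |R|=0.5493
x=-100: |R|=0.8003
θ=6/11≥1/2 ⇒ |1+5/11x|<|1−6/11x| ∀x<0 ⇒ interval (−∞,0).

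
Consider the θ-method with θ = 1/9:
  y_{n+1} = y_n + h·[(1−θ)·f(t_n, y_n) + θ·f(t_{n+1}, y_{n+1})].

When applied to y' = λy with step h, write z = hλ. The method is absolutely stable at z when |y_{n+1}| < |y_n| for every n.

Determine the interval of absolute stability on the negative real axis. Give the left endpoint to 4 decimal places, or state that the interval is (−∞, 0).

z∈(-2.5714,0).

With y'=λy (z=hλ):
  y_{n+1} = y_n + z·[8/9·y_n + 1/9·y_{n+1}] ⇒ (1 − 1/9z)y_{n+1} = (1 + 8/9z)y_n
  ⇒ R(z) = (1 + 8/9z)/(1 − 1/9z).

Need |R(x)|<1, x<0.
x=-1.62: |R|=0.3729
R=−1: 1+8/9x = −1+1/9x ⇒ -7/9x=2 ⇒ x=2/(-7/9)=-2.5714
Confirm numerically:
  x=-2.095: |R|=0.69941 <1
  x=-1.501: |R|=0.28645 <1
  x=-1.442: |R|=0.24287 <1
  x=-1.245: |R|=0.09370 <1
  x=-2.949: |R|=1.22119 >1
  x=-2.716: |R|=1.08638 >1
  x=-2.661: |R|=1.05377 >1
Stable set (-2.5714, 0).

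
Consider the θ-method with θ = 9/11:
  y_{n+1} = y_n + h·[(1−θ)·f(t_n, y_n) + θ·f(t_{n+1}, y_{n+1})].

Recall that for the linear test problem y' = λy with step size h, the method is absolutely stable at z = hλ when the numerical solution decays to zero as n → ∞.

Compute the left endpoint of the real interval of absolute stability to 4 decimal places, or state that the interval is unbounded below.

On y'=λy, z=hλ:
  y_{n+1} = y_n + z·[2/11·y_n + 9/11·y_{n+1}] ⇒ (1 − 9/11z)y_{n+1} = (1 + 2/11z)y_n
  Hence R(z) = (1 + 2/11z)/(1 − 9/11z).

Solve |R(x)|<1 on ℝ⁻.
x=-0.58: |R|=0.6067
x=-2: |R|=0.2414
x=-10: |R|=0.0891
x=-100: |R|=0.2075
θ=9/11≥1/2 ⇒ |1+2/11x|<|1−9/11x| ∀x<0 ⇒ stable on all of ℝ⁻.

unbounded; (−∞, 0).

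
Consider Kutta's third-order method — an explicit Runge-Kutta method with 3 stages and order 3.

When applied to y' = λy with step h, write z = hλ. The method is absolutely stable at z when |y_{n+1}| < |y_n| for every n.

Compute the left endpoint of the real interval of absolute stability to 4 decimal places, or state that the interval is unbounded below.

Test eqn y'=λy, z=hλ:
  order 3, 3-stage ⇒ R(z)=1+z+z^2/2+z^3/6
  (e.g. R(-0.88)=0.39362, |R|=0.39362)

Need |R(x)|<1, x<0.
x=-0.88: |R|=0.3936
|R(-2.6)|=1.1493 |R(-1.25)|=0.2057 |R(-0.72)|=0.4770
Bisect:
  x_lo=-3.0157 |R|=2.0395  x_hi=-0.3815 |R|=0.6820
  mid=-1.69860 |R|=0.07279 →hi
  mid=-2.35714 |R|=0.76185 →hi
  mid=-2.68641 |R|=1.30923 →lo
  mid=-2.52178 |R|=1.01492 →lo
  mid=-2.43946 |R|=0.88350 →hi
  mid=-2.48062 |R|=0.94796 →hi
  mid=-2.50120 |R|=0.98112 →hi
  mid=-2.51149 |R|=0.99794 →hi
  mid=-2.51663 |R|=1.00641 →lo
  mid=-2.51406 |R|=1.00217 →lo
  ...
  [-2.51278,-2.51261] ⇒ x*=-2.5127
Stable set (-2.5127, 0).

z* = -2.5127.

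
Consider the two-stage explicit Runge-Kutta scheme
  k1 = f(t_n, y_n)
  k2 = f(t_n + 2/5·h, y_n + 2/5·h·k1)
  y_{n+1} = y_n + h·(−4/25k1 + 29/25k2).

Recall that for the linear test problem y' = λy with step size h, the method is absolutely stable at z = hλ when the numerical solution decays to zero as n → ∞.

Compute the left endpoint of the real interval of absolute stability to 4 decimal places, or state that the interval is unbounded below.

z* = -2.1552.

Test eqn y'=λy, z=hλ:
  k1=λy_n ⇒ h·k1=z·y_n;  k2=λ(1+2/5z)y_n ⇒ h·k2=z(1+2/5z)y_n
  y_{n+1}/y_n = 1 − 4/25z + 29/25z(1+2/5z) = 1 + z + 58/125z²
  Hence R(z) = 1 + z + 58/125z².

Solve |R(x)|<1 on ℝ⁻.
x=-0.97: |R|=0.4666
R=1: x+58/125x²=0 ⇒ x=−125/58=-2.1552; min R=1−1/(4·58/125)=0.4612>−1
Confirm numerically:
  x=-2.058: |R|=0.90721 <1
  x=-1.927: |R|=0.79598 <1
  x=-1.339: |R|=0.49292 <1
  x=-2.722: |R|=1.71591 >1
  x=-2.456: |R|=1.34282 >1
Stable set (-2.1552, 0).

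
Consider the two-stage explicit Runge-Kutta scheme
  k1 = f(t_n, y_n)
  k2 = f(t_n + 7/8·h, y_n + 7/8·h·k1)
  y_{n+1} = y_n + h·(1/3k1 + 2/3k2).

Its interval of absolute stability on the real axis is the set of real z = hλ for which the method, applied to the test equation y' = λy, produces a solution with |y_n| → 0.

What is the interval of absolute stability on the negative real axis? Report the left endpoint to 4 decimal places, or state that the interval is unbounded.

With y'=λy (z=hλ):
  k1=λy_n ⇒ h·k1=z·y_n;  k2=λ(1+7/8z)y_n ⇒ h·k2=z(1+7/8z)y_n
  y_{n+1}/y_n = 1 + 1/3z + 2/3z(1+7/8z) = 1 + z + 7/12z²
  ⇒ R(z) = 1 + z + 7/12z².

Find x<0 with |R(x)|<1.
x=-1.67: |R|=0.9569
R=1: x+7/12x²=0 ⇒ x=−12/7=-1.7143; min R=1−1/(4·7/12)=0.5714>−1
Confirm numerically:
  x=-1.453: |R|=0.77854 <1
  x=-1.429: |R|=0.76219 <1
  x=-1.405: |R|=0.74651 <1
  x=-1.227: |R|=0.65123 <1
  x=-1.859: |R|=1.15693 >1
  x=-1.814: |R|=1.10551 >1
Stable set (-1.7143, 0).

z∈(-1.7143,0).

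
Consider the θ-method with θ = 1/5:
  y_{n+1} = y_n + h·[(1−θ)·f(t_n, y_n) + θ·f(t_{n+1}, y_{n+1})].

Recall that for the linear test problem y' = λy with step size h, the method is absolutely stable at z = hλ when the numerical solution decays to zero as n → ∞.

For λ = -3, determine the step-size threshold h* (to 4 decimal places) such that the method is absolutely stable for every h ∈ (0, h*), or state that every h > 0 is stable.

(-3.3333,0); λ=-3 ⇒ h* = (10/3)/3 = 1.1111.

On y'=λy, z=hλ:
  y_{n+1} = y_n + z·[4/5·y_n + 1/5·y_{n+1}] ⇒ (1 − 1/5z)y_{n+1} = (1 + 4/5z)y_n
  ⇒ R(z) = (1 + 4/5z)/(1 − 1/5z).

Solve |R(x)|<1 on ℝ⁻.
x=-0.84: |R|=0.2808
R=−1: 1+4/5x = −1+1/5x ⇒ -3/5x=2 ⇒ x=2/(-3/5)=-3.3333
Confirm numerically:
  x=-3.147: |R|=0.93139 <1
  x=-2.886: |R|=0.82983 <1
  x=-2.289: |R|=0.57017 <1
  x=-2.155: |R|=0.50594 <1
  x=-3.928: |R|=1.19982 >1
  x=-3.389: |R|=1.01991 >1
Stable set (-3.3333, 0).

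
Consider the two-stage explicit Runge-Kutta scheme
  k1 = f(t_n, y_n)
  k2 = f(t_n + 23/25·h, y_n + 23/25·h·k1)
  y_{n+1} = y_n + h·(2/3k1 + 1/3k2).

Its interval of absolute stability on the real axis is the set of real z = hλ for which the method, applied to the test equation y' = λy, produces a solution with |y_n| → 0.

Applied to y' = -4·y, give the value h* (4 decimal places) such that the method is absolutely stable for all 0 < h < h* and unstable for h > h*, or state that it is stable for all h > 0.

On y'=λy, z=hλ:
  k1=λy_n ⇒ h·k1=z·y_n;  k2=λ(1+23/25z)y_n ⇒ h·k2=z(1+23/25z)y_n
  y_{n+1}/y_n = 1 + 2/3z + 1/3z(1+23/25z) = 1 + z + 23/75z²
  Hence R(z) = 1 + z + 23/75z².

Find x<0 with |R(x)|<1.
x=-0.33: |R|=0.7034
R=1: x+23/75x²=0 ⇒ x=−75/23=-3.2609; min R=1−1/(4·23/75)=0.1848>−1
Confirm numerically:
  x=-3.034: |R|=0.78891 <1
  x=-2.806: |R|=0.60858 <1
  x=-2.074: |R|=0.24512 <1
  x=-1.635: |R|=0.18479 <1
  x=-3.805: |R|=1.63493 >1
  x=-3.616: |R|=1.39381 >1
Stable set (-3.2609, 0).

(-3.2609,0); λ=-4 ⇒ h* = (75/23)/4 = 0.8152.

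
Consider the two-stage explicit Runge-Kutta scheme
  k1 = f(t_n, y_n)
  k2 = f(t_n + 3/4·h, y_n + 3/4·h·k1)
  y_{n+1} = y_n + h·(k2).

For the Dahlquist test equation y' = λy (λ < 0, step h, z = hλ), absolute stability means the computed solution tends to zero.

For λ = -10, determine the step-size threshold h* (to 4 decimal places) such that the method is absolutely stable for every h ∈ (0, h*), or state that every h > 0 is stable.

(-1.3333,0); λ=-10 ⇒ h* = (4/3)/10 = 0.1333.

Test eqn y'=λy, z=hλ:
  k1=λy_n ⇒ h·k1=z·y_n;  k2=λ(1+3/4z)y_n ⇒ h·k2=z(1+3/4z)y_n
  y_{n+1}/y_n = 1 + z(1+3/4z) = 1 + z + 3/4z²
  R(z) = 1 + z + 3/4z².

Need |R(x)|<1, x<0.
x=-0.35: |R|=0.7419
R=1: x+3/4x²=0 ⇒ x=−4/3=-1.3333; min R=1−1/(4·3/4)=0.6667>−1
Confirm numerically:
  x=-1.211: |R|=0.88889 <1
  x=-1.071: |R|=0.78928 <1
  x=-0.894: |R|=0.70543 <1
  x=-1.766: |R|=1.57307 >1
  x=-1.415: |R|=1.08667 >1
Interval (-1.3333, 0).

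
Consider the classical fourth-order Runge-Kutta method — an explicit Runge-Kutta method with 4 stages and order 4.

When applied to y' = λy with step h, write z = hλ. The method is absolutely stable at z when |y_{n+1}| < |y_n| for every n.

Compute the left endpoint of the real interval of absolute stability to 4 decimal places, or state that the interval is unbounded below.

On y'=λy, z=hλ:
  order 4, 4-stage ⇒ R(z)=1+z+z^2/2+z^3/6+z^4/24
  (e.g. R(-0.68)=0.50770, |R|=0.50770)

Find x<0 with |R(x)|<1.
x=-0.68: |R|=0.5077
|R(-2.27)|=0.4633 |R(-1.89)|=0.3025 |R(-0.92)|=0.4033
Bisect:
  x_lo=-3.5572 |R|=2.9392  x_hi=-0.1395 |R|=0.8698
  mid=-1.84837 |R|=0.29373 →hi
  mid=-2.70278 |R|=0.88256 →hi
  mid=-3.12999 |R|=1.65684 →lo
  mid=-2.91638 |R|=1.21632 →lo
  mid=-2.80958 |R|=1.03724 →lo
  mid=-2.75618 |R|=0.95699 →hi
  mid=-2.78288 |R|=0.99637 →hi
  mid=-2.79623 |R|=1.01662 →lo
  ...
  [-2.78539,-2.78518] ⇒ x*=-2.7853
Interval (-2.7853, 0).

z* = -2.7853.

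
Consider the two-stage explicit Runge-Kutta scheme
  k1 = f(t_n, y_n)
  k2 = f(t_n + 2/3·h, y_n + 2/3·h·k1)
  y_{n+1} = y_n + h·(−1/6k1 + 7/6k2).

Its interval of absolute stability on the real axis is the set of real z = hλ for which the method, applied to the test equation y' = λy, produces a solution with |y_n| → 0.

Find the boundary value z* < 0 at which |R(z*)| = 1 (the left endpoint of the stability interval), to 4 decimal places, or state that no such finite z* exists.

z* = -1.2857.

On y'=λy, z=hλ:
  k1=λy_n ⇒ h·k1=z·y_n;  k2=λ(1+2/3z)y_n ⇒ h·k2=z(1+2/3z)y_n
  y_{n+1}/y_n = 1 − 1/6z + 7/6z(1+2/3z) = 1 + z + 7/9z²
  ⇒ R(z) = 1 + z + 7/9z².

Boundary: |R(x)|=1, x<0.
x=-0.5: |R|=0.6944
R=1: x+7/9x²=0 ⇒ x=−9/7=-1.2857; min R=1−1/(4·7/9)=0.6786>−1
Confirm numerically:
  x=-1.073: |R|=0.82248 <1
  x=-0.998: |R|=0.77667 <1
  x=-0.992: |R|=0.77338 <1
  x=-0.738: |R|=0.68561 <1
  x=-1.739: |R|=1.61309 >1
  x=-1.350: |R|=1.06750 >1
So |R|<1 on (-1.2857, 0).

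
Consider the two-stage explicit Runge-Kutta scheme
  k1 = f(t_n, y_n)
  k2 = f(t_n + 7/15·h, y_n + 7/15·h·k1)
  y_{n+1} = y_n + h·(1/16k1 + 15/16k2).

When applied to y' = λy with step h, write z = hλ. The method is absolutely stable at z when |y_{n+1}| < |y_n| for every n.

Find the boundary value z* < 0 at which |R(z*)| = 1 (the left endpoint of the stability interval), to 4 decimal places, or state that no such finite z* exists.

With y'=λy (z=hλ):
  k1=λy_n ⇒ h·k1=z·y_n;  k2=λ(1+7/15z)y_n ⇒ h·k2=z(1+7/15z)y_n
  y_{n+1}/y_n = 1 + 1/16z + 15/16z(1+7/15z) = 1 + z + 7/16z²
  ⇒ R(z) = 1 + z + 7/16z².

Need |R(x)|<1, x<0.
x=-0.55: |R|=0.5823
R=1: x+7/16x²=0 ⇒ x=−16/7=-2.2857; min R=1−1/(4·7/16)=0.4286>−1
Confirm numerically:
  x=-1.863: |R|=0.65546 <1
  x=-1.789: |R|=0.61123 <1
  x=-0.975: |R|=0.44090 <1
  x=-2.686: |R|=1.47039 >1
  x=-2.577: |R|=1.32841 >1
  x=-2.335: |R|=1.05035 >1
So |R|<1 on (-2.2857, 0).

z* = -2.2857.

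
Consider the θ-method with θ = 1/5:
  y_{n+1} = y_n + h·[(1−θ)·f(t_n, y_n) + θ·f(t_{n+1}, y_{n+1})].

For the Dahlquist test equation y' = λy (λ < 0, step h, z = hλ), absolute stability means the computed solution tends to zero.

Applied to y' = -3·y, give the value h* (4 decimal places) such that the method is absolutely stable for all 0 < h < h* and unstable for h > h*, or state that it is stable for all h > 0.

(-3.3333,0); λ=-3 ⇒ h* = (10/3)/3 = 1.1111.

Test eqn y'=λy, z=hλ:
  y_{n+1} = y_n + z·[4/5·y_n + 1/5·y_{n+1}] ⇒ (1 − 1/5z)y_{n+1} = (1 + 4/5z)y_n
  ⇒ R(z) = (1 + 4/5z)/(1 − 1/5z).

Need |R(x)|<1, x<0.
x=-0.97: |R|=0.1876
R=−1: 1+4/5x = −1+1/5x ⇒ -3/5x=2 ⇒ x=2/(-3/5)=-3.3333
Confirm numerically:
  x=-2.917: |R|=0.84224 <1
  x=-2.824: |R|=0.80470 <1
  x=-1.972: |R|=0.41423 <1
  x=-3.644: |R|=1.10782 >1
  x=-3.555: |R|=1.07773 >1
  x=-3.358: |R|=1.00885 >1
So |R|<1 on (-3.3333, 0).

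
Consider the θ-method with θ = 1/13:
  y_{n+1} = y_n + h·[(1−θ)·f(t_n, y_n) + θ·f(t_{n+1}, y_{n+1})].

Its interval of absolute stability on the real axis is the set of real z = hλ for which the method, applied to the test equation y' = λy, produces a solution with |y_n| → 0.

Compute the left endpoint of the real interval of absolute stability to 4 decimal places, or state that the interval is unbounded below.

z* = -2.3636.

Test eqn y'=λy, z=hλ:
  y_{n+1} = y_n + z·[12/13·y_n + 1/13·y_{n+1}] ⇒ (1 − 1/13z)y_{n+1} = (1 + 12/13z)y_n
  R(z) = (1 + 12/13z)/(1 − 1/13z).

Solve |R(x)|<1 on ℝ⁻.
x=-1.67: |R|=0.4799
R=−1: 1+12/13x = −1+1/13x ⇒ -11/13x=2 ⇒ x=2/(-11/13)=-2.3636
Confirm numerically:
  x=-1.838: |R|=0.61032 <1
  x=-1.212: |R|=0.10864 <1
  x=-1.104: |R|=0.01758 <1
  x=-2.893: |R|=1.36639 >1
  x=-2.530: |R|=1.11784 >1
  x=-2.503: |R|=1.09888 >1
So |R|<1 on (-2.3636, 0).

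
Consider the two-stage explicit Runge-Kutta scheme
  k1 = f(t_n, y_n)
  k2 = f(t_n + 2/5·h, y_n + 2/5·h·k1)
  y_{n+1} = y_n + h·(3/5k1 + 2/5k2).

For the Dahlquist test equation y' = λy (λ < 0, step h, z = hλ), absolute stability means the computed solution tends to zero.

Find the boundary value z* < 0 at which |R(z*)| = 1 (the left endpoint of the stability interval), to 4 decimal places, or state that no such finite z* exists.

On y'=λy, z=hλ:
  k1=λy_n ⇒ h·k1=z·y_n;  k2=λ(1+2/5z)y_n ⇒ h·k2=z(1+2/5z)y_n
  y_{n+1}/y_n = 1 + 3/5z + 2/5z(1+2/5z) = 1 + z + 4/25z²
  R(z) = 1 + z + 4/25z².

Solve |R(x)|<1 on ℝ⁻.
x=-1.47: |R|=0.1243
R=1: x+4/25x²=0 ⇒ x=−25/4=-6.2500; min R=1−1/(4·4/25)=-0.5625>−1
Confirm numerically:
  x=-5.468: |R|=0.31584 <1
  x=-4.407: |R|=0.29954 <1
  x=-4.106: |R|=0.40852 <1
  x=-6.396: |R|=1.14941 >1
  x=-6.366: |R|=1.11815 >1
  x=-6.347: |R|=1.09851 >1
Interval (-6.2500, 0).

left endpoint -6.2500.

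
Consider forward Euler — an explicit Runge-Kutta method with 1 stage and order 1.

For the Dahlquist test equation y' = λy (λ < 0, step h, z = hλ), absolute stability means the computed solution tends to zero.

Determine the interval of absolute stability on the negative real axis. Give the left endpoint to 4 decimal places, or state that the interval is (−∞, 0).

With y'=λy (z=hλ):
  order 1, 1-stage ⇒ R(z)=1+z
  (e.g. R(-1.67)=-0.67000, |R|=0.67000)

Solve |R(x)|<1 on ℝ⁻.
x=-1.67: |R|=0.6700
|R(-1.41)|=0.4100 |R(-0.95)|=0.0500 |R(-0.6)|=0.4000
Bisect:
  x_lo=-2.4664 |R|=1.4664  x_hi=-0.0992 |R|=0.9008
  mid=-1.28284 |R|=0.28284 →hi
  mid=-1.87464 |R|=0.87464 →hi
  mid=-2.17053 |R|=1.17053 →lo
  mid=-2.02258 |R|=1.02258 →lo
  mid=-1.94861 |R|=0.94861 →hi
  mid=-1.98560 |R|=0.98560 →hi
  mid=-2.00409 |R|=1.00409 →lo
  mid=-1.99484 |R|=0.99484 →hi
  ...
  [-2.00005,-1.99990] ⇒ x*=-2.0000
So |R|<1 on (-2.0000, 0).

z∈(-2.0000,0).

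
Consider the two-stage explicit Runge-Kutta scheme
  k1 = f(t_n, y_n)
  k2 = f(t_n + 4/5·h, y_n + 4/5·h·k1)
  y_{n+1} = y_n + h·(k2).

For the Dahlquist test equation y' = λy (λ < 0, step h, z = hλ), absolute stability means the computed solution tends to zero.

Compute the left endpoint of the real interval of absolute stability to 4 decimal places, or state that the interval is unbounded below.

z* = -1.2500.

Set f=λy, z=hλ:
  k1=λy_n ⇒ h·k1=z·y_n;  k2=λ(1+4/5z)y_n ⇒ h·k2=z(1+4/5z)y_n
  y_{n+1}/y_n = 1 + z(1+4/5z) = 1 + z + 4/5z²
  so R(z) = 1 + z + 4/5z².

Solve |R(x)|<1 on ℝ⁻.
x=-0.35: |R|=0.7480
R=1: x+4/5x²=0 ⇒ x=−5/4=-1.2500; min R=1−1/(4·4/5)=0.6875>−1
Confirm numerically:
  x=-0.940: |R|=0.76688 <1
  x=-0.902: |R|=0.74888 <1
  x=-0.762: |R|=0.70252 <1
  x=-1.616: |R|=1.47316 >1
  x=-1.599: |R|=1.44644 >1
  x=-1.547: |R|=1.36757 >1
Interval (-1.2500, 0).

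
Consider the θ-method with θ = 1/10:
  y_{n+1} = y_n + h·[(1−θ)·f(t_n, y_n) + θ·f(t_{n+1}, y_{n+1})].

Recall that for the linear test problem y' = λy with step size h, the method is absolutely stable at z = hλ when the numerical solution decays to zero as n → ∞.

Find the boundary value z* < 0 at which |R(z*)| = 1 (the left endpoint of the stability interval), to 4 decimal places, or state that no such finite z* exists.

left endpoint -2.5000.

With y'=λy (z=hλ):
  y_{n+1} = y_n + z·[9/10·y_n + 1/10·y_{n+1}] ⇒ (1 − 1/10z)y_{n+1} = (1 + 9/10z)y_n
  R(z) = (1 + 9/10z)/(1 − 1/10z).

Boundary: |R(x)|=1, x<0.
x=-1.5: |R|=0.3043
R=−1: 1+9/10x = −1+1/10x ⇒ -4/5x=2 ⇒ x=2/(-4/5)=-2.5000
Confirm numerically:
  x=-2.192: |R|=0.79790 <1
  x=-2.153: |R|=0.77158 <1
  x=-1.750: |R|=0.48936 <1
  x=-1.212: |R|=0.08098 <1
  x=-2.990: |R|=1.30177 >1
  x=-2.819: |R|=1.19908 >1
  x=-2.563: |R|=1.04012 >1
So |R|<1 on (-2.5000, 0).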